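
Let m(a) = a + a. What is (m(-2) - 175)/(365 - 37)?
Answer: -179/328 ≈ -0.54573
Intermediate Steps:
m(a) = 2*a
(m(-2) - 175)/(365 - 37) = (2*(-2) - 175)/(365 - 37) = (-4 - 175)/328 = -179*1/328 = -179/328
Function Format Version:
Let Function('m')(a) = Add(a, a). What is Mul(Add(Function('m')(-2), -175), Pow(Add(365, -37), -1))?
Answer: Rational(-179, 328) ≈ -0.54573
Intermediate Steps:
Function('m')(a) = Mul(2, a)
Mul(Add(Function('m')(-2), -175), Pow(Add(365, -37), -1)) = Mul(Add(Mul(2, -2), -175), Pow(Add(365, -37), -1)) = Mul(Add(-4, -175), Pow(328, -1)) = Mul(-179, Rational(1, 328)) = Rational(-179, 328)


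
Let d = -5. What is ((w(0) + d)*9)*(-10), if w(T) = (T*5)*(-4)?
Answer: 450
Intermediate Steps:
w(T) = -20*T (w(T) = (5*T)*(-4) = -20*T)
((w(0) + d)*9)*(-10) = ((-20*0 - 5)*9)*(-10) = ((0 - 5)*9)*(-10) = -5*9*(-10) = -45*(-10) = 450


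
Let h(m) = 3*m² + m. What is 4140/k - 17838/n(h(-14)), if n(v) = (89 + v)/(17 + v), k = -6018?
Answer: -207340044/13039 ≈ -15902.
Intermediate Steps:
h(m) = m + 3*m²
n(v) = (89 + v)/(17 + v)
4140/k - 17838/n(h(-14)) = 4140/(-6018) - 17838*(17 - 14*(1 + 3*(-14)))/(89 - 14*(1 + 3*(-14))) = 4140*(-1/6018) - 17838*(17 - 14*(1 - 42))/(89 - 14*(1 - 42)) = -690/1003 - 17838*(17 - 14*(-41))/(89 - 14*(-41)) = -690/1003 - 17838*(17 + 574)/(89 + 574) = -690/1003 - 17838/(663/591) = -690/1003 - 17838/((1/591)*663) = -690/1003 - 17838/221/197 = -690/1003 - 17838*197/221 = -690/1003 - 3514086/221 = -207340044/13039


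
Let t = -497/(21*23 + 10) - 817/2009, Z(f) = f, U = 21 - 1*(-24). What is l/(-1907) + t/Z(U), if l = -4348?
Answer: 191116712042/84994351155 ≈ 2.2486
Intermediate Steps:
U = 45 (U = 21 + 24 = 45)
t = -1401254/990437 (t = -497/(483 + 10) - 817*1/2009 = -497/493 - 817/2009 = -1401254/990437 ≈ -1.4148)
l/(-1907) + t/Z(U) = -4348/(-1907) - 1401254/990437/45 = -4348*(-1/1907) - 1401254/990437*1/45 = 4348/1907 - 1401254/44569665 = 191116712042/84994351155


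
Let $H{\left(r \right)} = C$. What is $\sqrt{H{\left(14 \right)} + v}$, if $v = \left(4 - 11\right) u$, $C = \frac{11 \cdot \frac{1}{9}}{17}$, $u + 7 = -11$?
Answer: $\frac{\sqrt{327913}}{51} \approx 11.228$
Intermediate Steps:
$u = -18$ ($u = -7 - 11 = -18$)
$C = \frac{11}{153}$ ($C = 11 \cdot \frac{1}{9} \cdot \frac{1}{17} = \frac{11}{9} \cdot \frac{1}{17} = \frac{11}{153} \approx 0.071895$)
$H{\left(r \right)} = \frac{11}{153}$
$v = 126$ ($v = \left(4 - 11\right) \left(-18\right) = \left(-7\right) \left(-18\right) = 126$)
$\sqrt{H{\left(14 \right)} + v} = \sqrt{\frac{11}{153} + 126} = \sqrt{\frac{19289}{153}} = \frac{\sqrt{327913}}{51}$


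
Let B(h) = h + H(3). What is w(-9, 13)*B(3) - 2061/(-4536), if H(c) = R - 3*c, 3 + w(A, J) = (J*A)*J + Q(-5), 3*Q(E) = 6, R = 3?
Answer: 2301493/504 ≈ 4566.5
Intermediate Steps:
Q(E) = 2 (Q(E) = (⅓)*6 = 2)
w(A, J) = -1 + A*J² (w(A, J) = -3 + ((J*A)*J + 2) = -3 + ((A*J)*J + 2) = -3 + (A*J² + 2) = -3 + (2 + A*J²) = -1 + A*J²)
H(c) = 3 - 3*c
B(h) = -6 + h (B(h) = h + (3 - 3*3) = h + (3 - 9) = h - 6 = -6 + h)
w(-9, 13)*B(3) - 2061/(-4536) = (-1 - 9*13²)*(-6 + 3) - 2061/(-4536) = (-1 - 9*169)*(-3) - 2061*(-1/4536) = (-1 - 1521)*(-3) + 229/504 = -1522*(-3) + 229/504 = 4566 + 229/504 = 2301493/504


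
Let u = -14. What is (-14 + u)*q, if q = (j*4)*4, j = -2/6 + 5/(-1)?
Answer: 7168/3 ≈ 2389.3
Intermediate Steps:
j = -16/3 (j = -2*⅙ + 5*(-1) = -⅓ - 5 = -16/3 ≈ -5.3333)
q = -256/3 (q = -16/3*4*4 = -64/3*4 = -256/3 ≈ -85.333)
(-14 + u)*q = (-14 - 14)*(-256/3) = -28*(-256/3) = 7168/3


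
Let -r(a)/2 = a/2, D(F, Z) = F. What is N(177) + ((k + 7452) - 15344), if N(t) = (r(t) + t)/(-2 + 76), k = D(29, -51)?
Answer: -7863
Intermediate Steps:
r(a) = -a (r(a) = -2*a/2 = -a)
k = 29
N(t) = 0 (N(t) = (-t + t)/(-2 + 76) = 0/74 = 0*(1/74) = 0)
N(177) + ((k + 7452) - 15344) = 0 + ((29 + 7452) - 15344) = 0 + (7481 - 15344) = 0 - 7863 = -7863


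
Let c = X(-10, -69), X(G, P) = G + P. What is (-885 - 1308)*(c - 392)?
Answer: 1032903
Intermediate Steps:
c = -79 (c = -10 - 69 = -79)
(-885 - 1308)*(c - 392) = (-885 - 1308)*(-79 - 392) = -2193*(-471) = 1032903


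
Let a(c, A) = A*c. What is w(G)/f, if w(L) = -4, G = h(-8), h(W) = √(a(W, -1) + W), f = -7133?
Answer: 4/7133 ≈ 0.00056077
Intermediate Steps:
h(W) = 0 (h(W) = √(-W + W) = √0 = 0)
G = 0
w(G)/f = -4/(-7133) = -4*(-1/7133) = 4/7133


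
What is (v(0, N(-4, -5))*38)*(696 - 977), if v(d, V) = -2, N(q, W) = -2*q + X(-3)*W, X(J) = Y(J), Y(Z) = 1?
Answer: 21356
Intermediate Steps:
X(J) = 1
N(q, W) = W - 2*q (N(q, W) = -2*q + 1*W = -2*q + W = W - 2*q)
(v(0, N(-4, -5))*38)*(696 - 977) = (-2*38)*(696 - 977) = -76*(-281) = 21356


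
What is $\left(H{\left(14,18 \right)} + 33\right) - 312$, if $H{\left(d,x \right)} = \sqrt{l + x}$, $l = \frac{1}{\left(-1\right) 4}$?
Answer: $-279 + \frac{\sqrt{71}}{2} \approx -274.79$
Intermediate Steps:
$l = - \frac{1}{4}$ ($l = \frac{1}{-4} = - \frac{1}{4} \approx -0.25$)
$H{\left(d,x \right)} = \sqrt{- \frac{1}{4} + x}$
$\left(H{\left(14,18 \right)} + 33\right) - 312 = \left(\frac{\sqrt{-1 + 4 \cdot 18}}{2} + 33\right) - 312 = \left(\frac{\sqrt{-1 + 72}}{2} + 33\right) - 312 = \left(\frac{\sqrt{71}}{2} + 33\right) - 312 = \left(33 + \frac{\sqrt{71}}{2}\right) - 312 = -279 + \frac{\sqrt{71}}{2}$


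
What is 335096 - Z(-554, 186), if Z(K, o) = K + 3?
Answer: 335647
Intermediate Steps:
Z(K, o) = 3 + K
335096 - Z(-554, 186) = 335096 - (3 - 554) = 335096 - 1*(-551) = 335096 + 551 = 335647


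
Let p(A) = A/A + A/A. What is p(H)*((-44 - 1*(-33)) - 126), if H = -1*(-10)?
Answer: -274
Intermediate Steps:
H = 10
p(A) = 2 (p(A) = 1 + 1 = 2)
p(H)*((-44 - 1*(-33)) - 126) = 2*((-44 - 1*(-33)) - 126) = 2*((-44 + 33) - 126) = 2*(-11 - 126) = 2*(-137) = -274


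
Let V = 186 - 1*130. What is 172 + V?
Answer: 228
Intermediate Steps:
V = 56 (V = 186 - 130 = 56)
172 + V = 172 + 56 = 228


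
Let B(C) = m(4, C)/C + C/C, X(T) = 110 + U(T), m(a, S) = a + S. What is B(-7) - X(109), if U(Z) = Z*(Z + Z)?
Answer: -167094/7 ≈ -23871.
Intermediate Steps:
U(Z) = 2*Z² (U(Z) = Z*(2*Z) = 2*Z²)
m(a, S) = S + a
X(T) = 110 + 2*T²
B(C) = 1 + (4 + C)/C (B(C) = (C + 4)/C + C/C = (4 + C)/C + 1 = 1 + (4 + C)/C)
B(-7) - X(109) = (2 + 4/(-7)) - (110 + 2*109²) = (2 + 4*(-⅐)) - (110 + 2*11881) = (2 - 4/7) - (110 + 23762) = 10/7 - 1*23872 = 10/7 - 23872 = -167094/7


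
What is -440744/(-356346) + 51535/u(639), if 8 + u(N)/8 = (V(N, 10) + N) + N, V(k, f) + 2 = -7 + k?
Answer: 2506359991/541645920 ≈ 4.6273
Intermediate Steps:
V(k, f) = -9 + k (V(k, f) = -2 + (-7 + k) = -9 + k)
u(N) = -136 + 24*N (u(N) = -64 + 8*(((-9 + N) + N) + N) = -64 + 8*((-9 + 2*N) + N) = -64 + 8*(-9 + 3*N) = -64 + (-72 + 24*N) = -136 + 24*N)
-440744/(-356346) + 51535/u(639) = -440744/(-356346) + 51535/(-136 + 24*639) = -440744*(-1/356346) + 51535/(-136 + 15336) = 220372/178173 + 51535/15200 = 220372/178173 + 51535*(1/15200) = 220372/178173 + 10307/3040 = 2506359991/541645920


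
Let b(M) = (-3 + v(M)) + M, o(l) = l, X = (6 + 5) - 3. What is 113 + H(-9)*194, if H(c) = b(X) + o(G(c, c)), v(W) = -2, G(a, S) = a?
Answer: -1051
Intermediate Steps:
X = 8 (X = 11 - 3 = 8)
b(M) = -5 + M (b(M) = (-3 - 2) + M = -5 + M)
H(c) = 3 + c (H(c) = (-5 + 8) + c = 3 + c)
113 + H(-9)*194 = 113 + (3 - 9)*194 = 113 - 6*194 = 113 - 1164 = -1051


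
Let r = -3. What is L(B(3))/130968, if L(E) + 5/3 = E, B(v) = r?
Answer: -7/196452 ≈ -3.5632e-5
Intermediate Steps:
B(v) = -3
L(E) = -5/3 + E
L(B(3))/130968 = (-5/3 - 3)/130968 = -14/3*1/130968 = -7/196452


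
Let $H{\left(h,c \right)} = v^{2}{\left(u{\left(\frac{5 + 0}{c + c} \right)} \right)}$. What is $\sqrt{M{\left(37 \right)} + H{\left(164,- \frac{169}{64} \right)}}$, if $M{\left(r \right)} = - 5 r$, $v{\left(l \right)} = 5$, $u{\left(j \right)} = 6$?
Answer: $4 i \sqrt{10} \approx 12.649 i$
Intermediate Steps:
$H{\left(h,c \right)} = 25$ ($H{\left(h,c \right)} = 5^{2} = 25$)
$\sqrt{M{\left(37 \right)} + H{\left(164,- \frac{169}{64} \right)}} = \sqrt{\left(-5\right) 37 + 25} = \sqrt{-185 + 25} = \sqrt{-160} = 4 i \sqrt{10}$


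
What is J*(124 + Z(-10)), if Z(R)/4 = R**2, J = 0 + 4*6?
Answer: 12576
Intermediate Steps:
J = 24 (J = 0 + 24 = 24)
Z(R) = 4*R**2
J*(124 + Z(-10)) = 24*(124 + 4*(-10)**2) = 24*(124 + 4*100) = 24*(124 + 400) = 24*524 = 12576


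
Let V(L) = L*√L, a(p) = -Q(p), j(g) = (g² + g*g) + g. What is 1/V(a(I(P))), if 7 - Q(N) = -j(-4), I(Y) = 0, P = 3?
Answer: I*√35/1225 ≈ 0.0048295*I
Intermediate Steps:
j(g) = g + 2*g² (j(g) = (g² + g²) + g = 2*g² + g = g + 2*g²)
Q(N) = 35 (Q(N) = 7 - (-1)*(-4*(1 + 2*(-4))) = 7 - (-1)*(-4*(1 - 8)) = 7 - (-1)*(-4*(-7)) = 7 - (-1)*28 = 7 - 1*(-28) = 7 + 28 = 35)
a(p) = -35 (a(p) = -1*35 = -35)
V(L) = L^(3/2)
1/V(a(I(P))) = 1/((-35)^(3/2)) = 1/(-35*I*√35) = I*√35/1225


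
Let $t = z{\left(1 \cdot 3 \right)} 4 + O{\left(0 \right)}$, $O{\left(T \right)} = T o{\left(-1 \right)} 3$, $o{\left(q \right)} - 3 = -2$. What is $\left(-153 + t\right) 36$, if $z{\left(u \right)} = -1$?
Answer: $-5652$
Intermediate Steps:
$o{\left(q \right)} = 1$ ($o{\left(q \right)} = 3 - 2 = 1$)
$O{\left(T \right)} = 3 T$ ($O{\left(T \right)} = T 1 \cdot 3 = T 3 = 3 T$)
$t = -4$ ($t = \left(-1\right) 4 + 3 \cdot 0 = -4 + 0 = -4$)
$\left(-153 + t\right) 36 = \left(-153 - 4\right) 36 = \left(-157\right) 36 = -5652$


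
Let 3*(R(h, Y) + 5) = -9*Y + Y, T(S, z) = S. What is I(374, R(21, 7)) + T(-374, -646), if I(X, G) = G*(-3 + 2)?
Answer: -1051/3 ≈ -350.33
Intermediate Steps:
R(h, Y) = -5 - 8*Y/3 (R(h, Y) = -5 + (-9*Y + Y)/3 = -5 + (-8*Y)/3 = -5 - 8*Y/3)
I(X, G) = -G (I(X, G) = G*(-1) = -G)
I(374, R(21, 7)) + T(-374, -646) = -(-5 - 8/3*7) - 374 = -(-5 - 56/3) - 374 = -1*(-71/3) - 374 = 71/3 - 374 = -1051/3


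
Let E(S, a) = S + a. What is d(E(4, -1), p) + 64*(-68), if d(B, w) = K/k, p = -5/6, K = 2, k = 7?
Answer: -30462/7 ≈ -4351.7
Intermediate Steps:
p = -⅚ (p = -5*⅙ = -⅚ ≈ -0.83333)
d(B, w) = 2/7
d(E(4, -1), p) + 64*(-68) = 2/7 + 64*(-68) = 2/7 - 4352 = -30462/7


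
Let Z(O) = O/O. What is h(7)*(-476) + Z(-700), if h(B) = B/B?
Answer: -475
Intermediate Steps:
h(B) = 1
Z(O) = 1
h(7)*(-476) + Z(-700) = 1*(-476) + 1 = -476 + 1 = -475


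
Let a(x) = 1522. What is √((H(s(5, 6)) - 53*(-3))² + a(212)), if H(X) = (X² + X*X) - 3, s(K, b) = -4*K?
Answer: √915458 ≈ 956.80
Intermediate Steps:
H(X) = -3 + 2*X² (H(X) = (X² + X²) - 3 = 2*X² - 3 = -3 + 2*X²)
√((H(s(5, 6)) - 53*(-3))² + a(212)) = √(((-3 + 2*(-4*5)²) - 53*(-3))² + 1522) = √(((-3 + 2*(-20)²) + 159)² + 1522) = √(((-3 + 2*400) + 159)² + 1522) = √(((-3 + 800) + 159)² + 1522) = √((797 + 159)² + 1522) = √(956² + 1522) = √(913936 + 1522) = √915458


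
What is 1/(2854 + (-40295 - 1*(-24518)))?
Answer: -1/12923 ≈ -7.7381e-5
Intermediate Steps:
1/(2854 + (-40295 - 1*(-24518))) = 1/(2854 + (-40295 + 24518)) = 1/(2854 - 15777) = 1/(-12923) = -1/12923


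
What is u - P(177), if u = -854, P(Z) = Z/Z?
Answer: -855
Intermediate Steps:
P(Z) = 1
u - P(177) = -854 - 1*1 = -854 - 1 = -855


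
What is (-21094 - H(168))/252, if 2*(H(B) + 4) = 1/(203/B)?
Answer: -33979/406 ≈ -83.692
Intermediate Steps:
H(B) = -4 + B/406 (H(B) = -4 + 1/(2*((203/B))) = -4 + (B/203)/2 = -4 + B/406)
(-21094 - H(168))/252 = (-21094 - (-4 + (1/406)*168))/252 = (-21094 - (-4 + 12/29))*(1/252) = (-21094 - 1*(-104/29))*(1/252) = (-21094 + 104/29)*(1/252) = -611622/29*1/252 = -33979/406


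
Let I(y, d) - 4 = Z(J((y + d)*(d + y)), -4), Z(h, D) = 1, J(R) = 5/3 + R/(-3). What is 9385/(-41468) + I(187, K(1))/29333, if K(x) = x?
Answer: -275082865/1216380844 ≈ -0.22615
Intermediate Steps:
J(R) = 5/3 - R/3 (J(R) = 5*(1/3) + R*(-1/3) = 5/3 - R/3)
I(y, d) = 5 (I(y, d) = 4 + 1 = 5)
9385/(-41468) + I(187, K(1))/29333 = 9385/(-41468) + 5/29333 = 9385*(-1/41468) + 5*(1/29333) = -9385/41468 + 5/29333 = -275082865/1216380844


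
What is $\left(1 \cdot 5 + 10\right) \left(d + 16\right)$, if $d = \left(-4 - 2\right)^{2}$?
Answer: $780$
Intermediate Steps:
$d = 36$ ($d = \left(-6\right)^{2} = 36$)
$\left(1 \cdot 5 + 10\right) \left(d + 16\right) = \left(1 \cdot 5 + 10\right) \left(36 + 16\right) = \left(5 + 10\right) 52 = 15 \cdot 52 = 780$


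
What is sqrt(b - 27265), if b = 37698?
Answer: sqrt(10433) ≈ 102.14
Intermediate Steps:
sqrt(b - 27265) = sqrt(37698 - 27265) = sqrt(10433)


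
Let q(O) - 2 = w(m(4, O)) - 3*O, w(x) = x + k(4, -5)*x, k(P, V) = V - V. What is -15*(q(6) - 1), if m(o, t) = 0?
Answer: 255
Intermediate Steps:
k(P, V) = 0
w(x) = x (w(x) = x + 0*x = x + 0 = x)
q(O) = 2 - 3*O (q(O) = 2 + (0 - 3*O) = 2 - 3*O)
-15*(q(6) - 1) = -15*((2 - 3*6) - 1) = -15*((2 - 18) - 1) = -15*(-16 - 1) = -15*(-17) = 255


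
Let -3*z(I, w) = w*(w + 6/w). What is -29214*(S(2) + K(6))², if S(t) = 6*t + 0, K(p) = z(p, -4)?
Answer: -636216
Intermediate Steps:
z(I, w) = -w*(w + 6/w)/3
K(p) = -22/3 (K(p) = -2 - ⅓*(-4)² = -2 - ⅓*16 = -2 - 16/3 = -22/3)
S(t) = 6*t
-29214*(S(2) + K(6))² = -29214*(6*2 - 22/3)² = -29214*(12 - 22/3)² = -29214*(14/3)² = -29214*196/9 = -636216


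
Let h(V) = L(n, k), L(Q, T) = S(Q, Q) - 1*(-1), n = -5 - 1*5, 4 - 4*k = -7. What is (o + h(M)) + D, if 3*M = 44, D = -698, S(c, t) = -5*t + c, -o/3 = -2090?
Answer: 5613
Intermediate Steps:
o = 6270 (o = -3*(-2090) = 6270)
k = 11/4 (k = 1 - 1/4*(-7) = 1 + 7/4 = 11/4 ≈ 2.7500)
S(c, t) = c - 5*t
n = -10 (n = -5 - 5 = -10)
M = 44/3 (M = (1/3)*44 = 44/3 ≈ 14.667)
L(Q, T) = 1 - 4*Q (L(Q, T) = (Q - 5*Q) - 1*(-1) = -4*Q + 1 = 1 - 4*Q)
h(V) = 41 (h(V) = 1 - 4*(-10) = 1 + 40 = 41)
(o + h(M)) + D = (6270 + 41) - 698 = 6311 - 698 = 5613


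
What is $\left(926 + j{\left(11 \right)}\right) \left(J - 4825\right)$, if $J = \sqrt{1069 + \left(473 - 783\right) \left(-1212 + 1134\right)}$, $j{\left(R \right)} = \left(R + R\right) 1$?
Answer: $-4574100 + 948 \sqrt{25249} \approx -4.4235 \cdot 10^{6}$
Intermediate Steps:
$j{\left(R \right)} = 2 R$ ($j{\left(R \right)} = 2 R 1 = 2 R$)
$J = \sqrt{25249}$ ($J = \sqrt{1069 - -24180} = \sqrt{1069 + 24180} = \sqrt{25249} \approx 158.9$)
$\left(926 + j{\left(11 \right)}\right) \left(J - 4825\right) = \left(926 + 2 \cdot 11\right) \left(\sqrt{25249} - 4825\right) = \left(926 + 22\right) \left(-4825 + \sqrt{25249}\right) = 948 \left(-4825 + \sqrt{25249}\right) = -4574100 + 948 \sqrt{25249}$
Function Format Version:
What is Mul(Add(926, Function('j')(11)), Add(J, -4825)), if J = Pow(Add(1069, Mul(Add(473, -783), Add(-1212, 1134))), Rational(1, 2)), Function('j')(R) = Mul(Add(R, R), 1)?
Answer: Add(-4574100, Mul(948, Pow(25249, Rational(1, 2)))) ≈ -4.4235e+6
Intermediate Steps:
Function('j')(R) = Mul(2, R) (Function('j')(R) = Mul(Mul(2, R), 1) = Mul(2, R))
J = Pow(25249, Rational(1, 2)) (J = Pow(Add(1069, Mul(-310, -78)), Rational(1, 2)) = Pow(Add(1069, 24180), Rational(1, 2)) = Pow(25249, Rational(1, 2)) ≈ 158.90)
Mul(Add(926, Function('j')(11)), Add(J, -4825)) = Mul(Add(926, Mul(2, 11)), Add(Pow(25249, Rational(1, 2)), -4825)) = Mul(Add(926, 22), Add(-4825, Pow(25249, Rational(1, 2)))) = Mul(948, Add(-4825, Pow(25249, Rational(1, 2)))) = Add(-4574100, Mul(948, Pow(25249, Rational(1, 2))))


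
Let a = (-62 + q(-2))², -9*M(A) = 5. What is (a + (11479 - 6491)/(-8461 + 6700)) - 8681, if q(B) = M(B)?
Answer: -226829380/47547 ≈ -4770.6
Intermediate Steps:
M(A) = -5/9 (M(A) = -⅑*5 = -5/9)
q(B) = -5/9
a = 316969/81 (a = (-62 - 5/9)² = (-563/9)² = 316969/81 ≈ 3913.2)
(a + (11479 - 6491)/(-8461 + 6700)) - 8681 = (316969/81 + (11479 - 6491)/(-8461 + 6700)) - 8681 = (316969/81 + 4988/(-1761)) - 8681 = (316969/81 + 4988*(-1/1761)) - 8681 = (316969/81 - 4988/1761) - 8681 = 185926127/47547 - 8681 = -226829380/47547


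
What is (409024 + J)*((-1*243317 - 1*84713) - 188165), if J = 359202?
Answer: -396554420070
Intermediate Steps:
(409024 + J)*((-1*243317 - 1*84713) - 188165) = (409024 + 359202)*((-1*243317 - 1*84713) - 188165) = 768226*((-243317 - 84713) - 188165) = 768226*(-328030 - 188165) = 768226*(-516195) = -396554420070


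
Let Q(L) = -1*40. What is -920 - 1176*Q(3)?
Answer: 46120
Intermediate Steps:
Q(L) = -40
-920 - 1176*Q(3) = -920 - 1176*(-40) = -920 + 47040 = 46120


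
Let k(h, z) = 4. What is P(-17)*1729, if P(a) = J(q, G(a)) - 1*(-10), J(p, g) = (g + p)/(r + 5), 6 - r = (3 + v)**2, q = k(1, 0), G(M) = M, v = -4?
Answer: 150423/10 ≈ 15042.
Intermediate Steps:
q = 4
r = 5 (r = 6 - (3 - 4)**2 = 6 - 1*(-1)**2 = 6 - 1*1 = 6 - 1 = 5)
J(p, g) = g/10 + p/10 (J(p, g) = (g + p)/(5 + 5) = (g + p)/10 = (g + p)*(1/10) = g/10 + p/10)
P(a) = 52/5 + a/10 (P(a) = (a/10 + (1/10)*4) - 1*(-10) = (a/10 + 2/5) + 10 = (2/5 + a/10) + 10 = 52/5 + a/10)
P(-17)*1729 = (52/5 + (1/10)*(-17))*1729 = (52/5 - 17/10)*1729 = (87/10)*1729 = 150423/10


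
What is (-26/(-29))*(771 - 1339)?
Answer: -14768/29 ≈ -509.24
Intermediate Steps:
(-26/(-29))*(771 - 1339) = -26*(-1/29)*(-568) = (26/29)*(-568) = -14768/29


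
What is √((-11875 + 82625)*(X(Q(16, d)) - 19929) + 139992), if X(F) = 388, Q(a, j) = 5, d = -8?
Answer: I*√1382385758 ≈ 37180.0*I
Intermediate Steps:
√((-11875 + 82625)*(X(Q(16, d)) - 19929) + 139992) = √((-11875 + 82625)*(388 - 19929) + 139992) = √(70750*(-19541) + 139992) = √(-1382525750 + 139992) = √(-1382385758) = I*√1382385758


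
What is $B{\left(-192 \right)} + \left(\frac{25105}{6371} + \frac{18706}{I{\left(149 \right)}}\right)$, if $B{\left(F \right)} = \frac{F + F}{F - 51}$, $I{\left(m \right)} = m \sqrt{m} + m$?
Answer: $\frac{26586371815}{5689978326} + \frac{9353 \sqrt{149}}{11026} \approx 15.027$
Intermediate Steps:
$I{\left(m \right)} = m + m^{\frac{3}{2}}$ ($I{\left(m \right)} = m^{\frac{3}{2}} + m = m + m^{\frac{3}{2}}$)
$B{\left(F \right)} = \frac{2 F}{-51 + F}$
$B{\left(-192 \right)} + \left(\frac{25105}{6371} + \frac{18706}{I{\left(149 \right)}}\right) = 2 \left(-192\right) \frac{1}{-51 - 192} + \left(\frac{25105}{6371} + \frac{18706}{149 + 149^{\frac{3}{2}}}\right) = 2 \left(-192\right) \frac{1}{-243} + \left(25105 \cdot \frac{1}{6371} + \frac{18706}{149 + 149 \sqrt{149}}\right) = 2 \left(-192\right) \left(- \frac{1}{243}\right) + \left(\frac{25105}{6371} + \frac{18706}{149 + 149 \sqrt{149}}\right) = \frac{128}{81} + \left(\frac{25105}{6371} + \frac{18706}{149 + 149 \sqrt{149}}\right) = \frac{2848993}{516051} + \frac{18706}{149 + 149 \sqrt{149}}$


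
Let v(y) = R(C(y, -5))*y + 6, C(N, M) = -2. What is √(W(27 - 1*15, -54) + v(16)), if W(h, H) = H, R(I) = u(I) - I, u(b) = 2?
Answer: 4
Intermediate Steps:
R(I) = 2 - I
v(y) = 6 + 4*y (v(y) = (2 - 1*(-2))*y + 6 = (2 + 2)*y + 6 = 4*y + 6 = 6 + 4*y)
√(W(27 - 1*15, -54) + v(16)) = √(-54 + (6 + 4*16)) = √(-54 + (6 + 64)) = √(-54 + 70) = √16 = 4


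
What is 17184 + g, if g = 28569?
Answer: 45753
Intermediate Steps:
17184 + g = 17184 + 28569 = 45753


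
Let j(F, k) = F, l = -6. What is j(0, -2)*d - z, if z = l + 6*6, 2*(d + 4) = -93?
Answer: -30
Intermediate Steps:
d = -101/2 (d = -4 + (1/2)*(-93) = -4 - 93/2 = -101/2 ≈ -50.500)
z = 30 (z = -6 + 6*6 = -6 + 36 = 30)
j(0, -2)*d - z = 0*(-101/2) - 1*30 = 0 - 30 = -30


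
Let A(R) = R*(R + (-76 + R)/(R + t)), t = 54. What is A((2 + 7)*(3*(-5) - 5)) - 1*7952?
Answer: 168576/7 ≈ 24082.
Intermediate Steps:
A(R) = R*(R + (-76 + R)/(54 + R)) (A(R) = R*(R + (-76 + R)/(R + 54)) = R*(R + (-76 + R)/(54 + R)))
A((2 + 7)*(3*(-5) - 5)) - 1*7952 = ((2 + 7)*(3*(-5) - 5))*(-76 + ((2 + 7)*(3*(-5) - 5))² + 55*((2 + 7)*(3*(-5) - 5)))/(54 + (2 + 7)*(3*(-5) - 5)) - 1*7952 = (9*(-15 - 5))*(-76 + (9*(-15 - 5))² + 55*(9*(-15 - 5)))/(54 + 9*(-15 - 5)) - 7952 = (9*(-20))*(-76 + (9*(-20))² + 55*(9*(-20)))/(54 + 9*(-20)) - 7952 = -180*(-76 + (-180)² + 55*(-180))/(54 - 180) - 7952 = -180*(-76 + 32400 - 9900)/(-126) - 7952 = -180*(-1/126)*22424 - 7952 = 224240/7 - 7952 = 168576/7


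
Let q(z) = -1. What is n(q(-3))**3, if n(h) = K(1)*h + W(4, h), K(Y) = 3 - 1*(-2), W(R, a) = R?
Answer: -1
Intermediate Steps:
K(Y) = 5 (K(Y) = 3 + 2 = 5)
n(h) = 4 + 5*h (n(h) = 5*h + 4 = 4 + 5*h)
n(q(-3))**3 = (4 + 5*(-1))**3 = (4 - 5)**3 = (-1)**3 = -1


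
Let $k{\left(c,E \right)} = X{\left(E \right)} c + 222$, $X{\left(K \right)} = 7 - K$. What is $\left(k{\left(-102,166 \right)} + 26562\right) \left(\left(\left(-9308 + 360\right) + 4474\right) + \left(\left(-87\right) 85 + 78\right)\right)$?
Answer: $-507036582$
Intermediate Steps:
$k{\left(c,E \right)} = 222 + c \left(7 - E\right)$ ($k{\left(c,E \right)} = \left(7 - E\right) c + 222 = c \left(7 - E\right) + 222 = 222 + c \left(7 - E\right)$)
$\left(k{\left(-102,166 \right)} + 26562\right) \left(\left(\left(-9308 + 360\right) + 4474\right) + \left(\left(-87\right) 85 + 78\right)\right) = \left(\left(222 - - 102 \left(-7 + 166\right)\right) + 26562\right) \left(\left(\left(-9308 + 360\right) + 4474\right) + \left(\left(-87\right) 85 + 78\right)\right) = \left(\left(222 - \left(-102\right) 159\right) + 26562\right) \left(\left(-8948 + 4474\right) + \left(-7395 + 78\right)\right) = \left(\left(222 + 16218\right) + 26562\right) \left(-4474 - 7317\right) = \left(16440 + 26562\right) \left(-11791\right) = 43002 \left(-11791\right) = -507036582$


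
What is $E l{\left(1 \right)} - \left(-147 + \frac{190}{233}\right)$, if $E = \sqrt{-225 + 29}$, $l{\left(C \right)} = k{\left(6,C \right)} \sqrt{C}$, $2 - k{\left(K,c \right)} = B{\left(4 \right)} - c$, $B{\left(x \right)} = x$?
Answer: $\frac{34061}{233} - 14 i \approx 146.18 - 14.0 i$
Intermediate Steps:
$k{\left(K,c \right)} = -2 + c$ ($k{\left(K,c \right)} = 2 - \left(4 - c\right) = 2 + \left(-4 + c\right) = -2 + c$)
$l{\left(C \right)} = \sqrt{C} \left(-2 + C\right)$ ($l{\left(C \right)} = \left(-2 + C\right) \sqrt{C} = \sqrt{C} \left(-2 + C\right)$)
$E = 14 i$ ($E = \sqrt{-196} = 14 i \approx 14.0 i$)
$E l{\left(1 \right)} - \left(-147 + \frac{190}{233}\right) = 14 i \sqrt{1} \left(-2 + 1\right) - \left(-147 + \frac{190}{233}\right) = 14 i 1 \left(-1\right) + \left(\left(-190\right) \frac{1}{233} + 147\right) = 14 i \left(-1\right) + \left(- \frac{190}{233} + 147\right) = - 14 i + \frac{34061}{233} = \frac{34061}{233} - 14 i$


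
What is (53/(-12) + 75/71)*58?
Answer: -83027/426 ≈ -194.90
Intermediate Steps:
(53/(-12) + 75/71)*58 = (53*(-1/12) + 75*(1/71))*58 = (-53/12 + 75/71)*58 = -2863/852*58 = -83027/426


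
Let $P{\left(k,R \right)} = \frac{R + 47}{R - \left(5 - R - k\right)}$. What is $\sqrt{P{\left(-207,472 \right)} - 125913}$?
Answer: $\frac{i \sqrt{1874078539}}{122} \approx 354.84 i$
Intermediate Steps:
$P{\left(k,R \right)} = \frac{47 + R}{-5 + k + 2 R}$ ($P{\left(k,R \right)} = \frac{47 + R}{R - \left(5 - R - k\right)} = \frac{47 + R}{R + \left(-5 + R + k\right)} = \frac{47 + R}{-5 + k + 2 R}$)
$\sqrt{P{\left(-207,472 \right)} - 125913} = \sqrt{\frac{47 + 472}{-5 - 207 + 2 \cdot 472} - 125913} = \sqrt{\frac{1}{-5 - 207 + 944} \cdot 519 - 125913} = \sqrt{\frac{1}{732} \cdot 519 - 125913} = \sqrt{\frac{173}{244} - 125913} = \sqrt{- \frac{30722599}{244}} = \frac{i \sqrt{1874078539}}{122}$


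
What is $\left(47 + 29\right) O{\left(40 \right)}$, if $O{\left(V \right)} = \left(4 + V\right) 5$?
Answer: $16720$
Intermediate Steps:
$O{\left(V \right)} = 20 + 5 V$
$\left(47 + 29\right) O{\left(40 \right)} = \left(47 + 29\right) \left(20 + 5 \cdot 40\right) = 76 \left(20 + 200\right) = 76 \cdot 220 = 16720$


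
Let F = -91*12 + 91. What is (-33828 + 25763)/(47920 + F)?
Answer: -8065/46919 ≈ -0.17189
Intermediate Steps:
F = -1001 (F = -1092 + 91 = -1001)
(-33828 + 25763)/(47920 + F) = (-33828 + 25763)/(47920 - 1001) = -8065/46919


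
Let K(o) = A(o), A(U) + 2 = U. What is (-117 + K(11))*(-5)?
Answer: 540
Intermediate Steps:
A(U) = -2 + U
K(o) = -2 + o
(-117 + K(11))*(-5) = (-117 + (-2 + 11))*(-5) = (-117 + 9)*(-5) = -108*(-5) = 540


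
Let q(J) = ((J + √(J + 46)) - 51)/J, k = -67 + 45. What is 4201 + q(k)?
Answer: 92495/22 - √6/11 ≈ 4204.1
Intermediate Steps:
k = -22
q(J) = (-51 + J + √(46 + J))/J (q(J) = ((J + √(46 + J)) - 51)/J = (-51 + J + √(46 + J))/J)
4201 + q(k) = 4201 + (-51 - 22 + √(46 - 22))/(-22) = 4201 - (-51 - 22 + √24)/22 = 4201 - (-51 - 22 + 2*√6)/22 = 4201 - (-73 + 2*√6)/22 = 4201 + (73/22 - √6/11) = 92495/22 - √6/11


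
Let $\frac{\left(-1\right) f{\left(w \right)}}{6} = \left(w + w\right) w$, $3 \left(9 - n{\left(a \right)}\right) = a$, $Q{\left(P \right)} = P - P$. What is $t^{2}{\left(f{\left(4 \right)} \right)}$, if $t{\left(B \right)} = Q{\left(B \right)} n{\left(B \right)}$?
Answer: $0$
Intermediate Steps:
$Q{\left(P \right)} = 0$
$n{\left(a \right)} = 9 - \frac{a}{3}$
$f{\left(w \right)} = - 12 w^{2}$ ($f{\left(w \right)} = - 6 \left(w + w\right) w = - 6 \cdot 2 w w = - 6 \cdot 2 w^{2} = - 12 w^{2}$)
$t{\left(B \right)} = 0$ ($t{\left(B \right)} = 0 \left(9 - \frac{B}{3}\right) = 0$)
$t^{2}{\left(f{\left(4 \right)} \right)} = 0^{2} = 0$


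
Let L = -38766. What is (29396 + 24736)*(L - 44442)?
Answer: -4504215456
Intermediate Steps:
(29396 + 24736)*(L - 44442) = (29396 + 24736)*(-38766 - 44442) = 54132*(-83208) = -4504215456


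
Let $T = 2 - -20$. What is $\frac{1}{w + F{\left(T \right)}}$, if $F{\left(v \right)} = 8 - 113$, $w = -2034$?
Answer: $- \frac{1}{2139} \approx -0.00046751$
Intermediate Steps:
$T = 22$ ($T = 2 + 20 = 22$)
$F{\left(v \right)} = -105$
$\frac{1}{w + F{\left(T \right)}} = \frac{1}{-2034 - 105} = \frac{1}{-2139} = - \frac{1}{2139}$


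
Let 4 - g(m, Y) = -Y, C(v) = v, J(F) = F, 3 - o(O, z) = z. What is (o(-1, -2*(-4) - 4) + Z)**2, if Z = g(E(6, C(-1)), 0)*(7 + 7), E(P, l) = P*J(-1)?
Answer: 3025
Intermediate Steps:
o(O, z) = 3 - z
E(P, l) = -P (E(P, l) = P*(-1) = -P)
g(m, Y) = 4 + Y (g(m, Y) = 4 - (-1)*Y = 4 + Y)
Z = 56 (Z = (4 + 0)*(7 + 7) = 4*14 = 56)
(o(-1, -2*(-4) - 4) + Z)**2 = ((3 - (-2*(-4) - 4)) + 56)**2 = ((3 - (8 - 4)) + 56)**2 = ((3 - 1*4) + 56)**2 = ((3 - 4) + 56)**2 = (-1 + 56)**2 = 55**2 = 3025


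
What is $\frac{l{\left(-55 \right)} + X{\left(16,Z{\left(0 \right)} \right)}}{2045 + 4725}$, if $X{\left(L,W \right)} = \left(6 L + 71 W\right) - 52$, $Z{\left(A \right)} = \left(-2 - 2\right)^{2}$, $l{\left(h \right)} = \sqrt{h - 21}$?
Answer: $\frac{118}{677} + \frac{i \sqrt{19}}{3385} \approx 0.1743 + 0.0012877 i$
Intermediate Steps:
$l{\left(h \right)} = \sqrt{-21 + h}$
$Z{\left(A \right)} = 16$ ($Z{\left(A \right)} = \left(-4\right)^{2} = 16$)
$X{\left(L,W \right)} = -52 + 6 L + 71 W$
$\frac{l{\left(-55 \right)} + X{\left(16,Z{\left(0 \right)} \right)}}{2045 + 4725} = \frac{\sqrt{-21 - 55} + \left(-52 + 6 \cdot 16 + 71 \cdot 16\right)}{2045 + 4725} = \frac{\sqrt{-76} + \left(-52 + 96 + 1136\right)}{6770} = \left(2 i \sqrt{19} + 1180\right) \frac{1}{6770} = \left(1180 + 2 i \sqrt{19}\right) \frac{1}{6770} = \frac{118}{677} + \frac{i \sqrt{19}}{3385}$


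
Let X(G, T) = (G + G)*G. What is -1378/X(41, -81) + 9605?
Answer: 16145316/1681 ≈ 9604.6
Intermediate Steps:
X(G, T) = 2*G² (X(G, T) = (2*G)*G = 2*G²)
-1378/X(41, -81) + 9605 = -1378/(2*41²) + 9605 = -1378/(2*1681) + 9605 = -1378/3362 + 9605 = -1378*1/3362 + 9605 = -689/1681 + 9605 = 16145316/1681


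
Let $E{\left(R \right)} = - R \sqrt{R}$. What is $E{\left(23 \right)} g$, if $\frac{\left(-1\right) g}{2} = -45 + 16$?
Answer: $- 1334 \sqrt{23} \approx -6397.6$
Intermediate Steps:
$g = 58$ ($g = - 2 \left(-45 + 16\right) = \left(-2\right) \left(-29\right) = 58$)
$E{\left(R \right)} = - R^{\frac{3}{2}}$
$E{\left(23 \right)} g = - 23^{\frac{3}{2}} \cdot 58 = - 23 \sqrt{23} \cdot 58 = - 1334 \sqrt{23}$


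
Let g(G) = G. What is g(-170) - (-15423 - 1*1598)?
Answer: 16851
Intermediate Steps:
g(-170) - (-15423 - 1*1598) = -170 - (-15423 - 1*1598) = -170 - (-15423 - 1598) = -170 - 1*(-17021) = -170 + 17021 = 16851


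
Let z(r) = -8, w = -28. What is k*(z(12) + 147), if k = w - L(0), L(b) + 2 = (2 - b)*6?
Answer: -5282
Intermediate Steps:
L(b) = 10 - 6*b (L(b) = -2 + (2 - b)*6 = -2 + (12 - 6*b) = 10 - 6*b)
k = -38 (k = -28 - (10 - 6*0) = -28 - (10 + 0) = -28 - 1*10 = -28 - 10 = -38)
k*(z(12) + 147) = -38*(-8 + 147) = -38*139 = -5282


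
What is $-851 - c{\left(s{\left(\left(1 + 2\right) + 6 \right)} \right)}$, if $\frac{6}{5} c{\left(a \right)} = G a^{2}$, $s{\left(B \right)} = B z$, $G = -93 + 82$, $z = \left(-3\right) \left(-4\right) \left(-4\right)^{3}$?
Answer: $437943469$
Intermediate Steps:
$z = -768$ ($z = 12 \left(-64\right) = -768$)
$G = -11$
$s{\left(B \right)} = - 768 B$ ($s{\left(B \right)} = B \left(-768\right) = - 768 B$)
$c{\left(a \right)} = - \frac{55 a^{2}}{6}$ ($c{\left(a \right)} = \frac{5 \left(- 11 a^{2}\right)}{6} = - \frac{55 a^{2}}{6}$)
$-851 - c{\left(s{\left(\left(1 + 2\right) + 6 \right)} \right)} = -851 - - \frac{55 \left(- 768 \left(\left(1 + 2\right) + 6\right)\right)^{2}}{6} = -851 - - \frac{55 \left(- 768 \left(3 + 6\right)\right)^{2}}{6} = -851 - - \frac{55 \left(\left(-768\right) 9\right)^{2}}{6} = -851 - - \frac{55 \left(-6912\right)^{2}}{6} = -851 - \left(- \frac{55}{6}\right) 47775744 = -851 - -437944320 = -851 + 437944320 = 437943469$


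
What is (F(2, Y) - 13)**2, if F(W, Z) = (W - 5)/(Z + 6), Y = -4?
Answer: 841/4 ≈ 210.25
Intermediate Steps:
F(W, Z) = (-5 + W)/(6 + Z)
(F(2, Y) - 13)**2 = ((-5 + 2)/(6 - 4) - 13)**2 = (-3/2 - 13)**2 = (-29/2)**2 = 841/4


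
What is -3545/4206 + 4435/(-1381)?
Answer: -23549255/5808486 ≈ -4.0543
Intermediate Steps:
-3545/4206 + 4435/(-1381) = -3545*1/4206 + 4435*(-1/1381) = -3545/4206 - 4435/1381 = -23549255/5808486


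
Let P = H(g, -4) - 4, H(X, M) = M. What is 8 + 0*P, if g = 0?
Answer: 8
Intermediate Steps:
P = -8 (P = -4 - 4 = -8)
8 + 0*P = 8 + 0*(-8) = 8 + 0 = 8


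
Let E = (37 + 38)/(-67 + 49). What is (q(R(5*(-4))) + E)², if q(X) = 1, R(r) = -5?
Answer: 361/36 ≈ 10.028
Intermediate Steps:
E = -25/6 (E = 75/(-18) = 75*(-1/18) = -25/6 ≈ -4.1667)
(q(R(5*(-4))) + E)² = (1 - 25/6)² = (-19/6)² = 361/36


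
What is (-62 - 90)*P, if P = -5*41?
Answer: 31160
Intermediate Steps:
P = -205
(-62 - 90)*P = (-62 - 90)*(-205) = -152*(-205) = 31160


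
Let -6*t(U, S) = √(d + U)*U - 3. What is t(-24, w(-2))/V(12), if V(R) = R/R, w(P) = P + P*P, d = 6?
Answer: ½ + 12*I*√2 ≈ 0.5 + 16.971*I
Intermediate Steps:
w(P) = P + P²
V(R) = 1
t(U, S) = ½ - U*√(6 + U)/6 (t(U, S) = -(√(6 + U)*U - 3)/6 = -(U*√(6 + U) - 3)/6 = -(-3 + U*√(6 + U))/6 = ½ - U*√(6 + U)/6)
t(-24, w(-2))/V(12) = (½ - ⅙*(-24)*√(6 - 24))/1 = (½ - ⅙*(-24)*√(-18))*1 = (½ - ⅙*(-24)*3*I*√2)*1 = (½ + 12*I*√2)*1 = ½ + 12*I*√2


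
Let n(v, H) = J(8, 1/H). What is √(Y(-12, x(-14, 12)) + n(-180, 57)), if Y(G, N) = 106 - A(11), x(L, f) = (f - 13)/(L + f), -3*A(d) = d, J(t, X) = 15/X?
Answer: √8682/3 ≈ 31.059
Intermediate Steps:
A(d) = -d/3
n(v, H) = 15*H (n(v, H) = 15/(1/H) = 15*H)
x(L, f) = (-13 + f)/(L + f)
Y(G, N) = 329/3 (Y(G, N) = 106 - (-1)*11/3 = 106 - 1*(-11/3) = 106 + 11/3 = 329/3)
√(Y(-12, x(-14, 12)) + n(-180, 57)) = √(329/3 + 15*57) = √(329/3 + 855) = √(2894/3) = √8682/3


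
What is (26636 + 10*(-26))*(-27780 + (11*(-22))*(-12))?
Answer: -656129376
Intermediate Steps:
(26636 + 10*(-26))*(-27780 + (11*(-22))*(-12)) = (26636 - 260)*(-27780 - 242*(-12)) = 26376*(-27780 + 2904) = 26376*(-24876) = -656129376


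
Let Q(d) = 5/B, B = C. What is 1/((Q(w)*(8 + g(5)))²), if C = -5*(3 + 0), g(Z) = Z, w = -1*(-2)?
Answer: 9/169 ≈ 0.053254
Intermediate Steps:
w = 2
C = -15 (C = -5*3 = -15)
B = -15
Q(d) = -⅓ (Q(d) = 5/(-15) = 5*(-1/15) = -⅓)
1/((Q(w)*(8 + g(5)))²) = 1/((-(8 + 5)/3)²) = 1/((-⅓*13)²) = 1/((-13/3)²) = 1/(169/9) = 9/169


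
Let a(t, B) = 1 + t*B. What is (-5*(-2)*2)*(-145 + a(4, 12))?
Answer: -1920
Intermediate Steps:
a(t, B) = 1 + B*t
(-5*(-2)*2)*(-145 + a(4, 12)) = (-5*(-2)*2)*(-145 + (1 + 12*4)) = (10*2)*(-145 + (1 + 48)) = 20*(-145 + 49) = 20*(-96) = -1920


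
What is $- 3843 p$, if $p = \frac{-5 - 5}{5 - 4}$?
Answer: $38430$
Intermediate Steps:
$p = -10$ ($p = - \frac{10}{1} = \left(-10\right) 1 = -10$)
$- 3843 p = \left(-3843\right) \left(-10\right) = 38430$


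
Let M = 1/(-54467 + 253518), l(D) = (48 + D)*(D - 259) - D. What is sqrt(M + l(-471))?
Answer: 4*sqrt(765832690335307)/199051 ≈ 556.11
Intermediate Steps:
l(D) = -D + (-259 + D)*(48 + D) (l(D) = (48 + D)*(-259 + D) - D = (-259 + D)*(48 + D) - D = -D + (-259 + D)*(48 + D))
M = 1/199051 ≈ 5.0238e-6
sqrt(M + l(-471)) = sqrt(1/199051 + (-12432 + (-471)**2 - 212*(-471))) = sqrt(1/199051 + (-12432 + 221841 + 99852)) = sqrt(1/199051 + 309261) = sqrt(61558711312/199051) = 4*sqrt(765832690335307)/199051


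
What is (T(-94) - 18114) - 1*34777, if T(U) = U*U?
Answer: -44055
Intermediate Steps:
T(U) = U²
(T(-94) - 18114) - 1*34777 = ((-94)² - 18114) - 1*34777 = (8836 - 18114) - 34777 = -9278 - 34777 = -44055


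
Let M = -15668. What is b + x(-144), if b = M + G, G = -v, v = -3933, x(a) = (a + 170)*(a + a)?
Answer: -19223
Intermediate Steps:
x(a) = 2*a*(170 + a) (x(a) = (170 + a)*(2*a) = 2*a*(170 + a))
G = 3933 (G = -1*(-3933) = 3933)
b = -11735 (b = -15668 + 3933 = -11735)
b + x(-144) = -11735 + 2*(-144)*(170 - 144) = -11735 + 2*(-144)*26 = -11735 - 7488 = -19223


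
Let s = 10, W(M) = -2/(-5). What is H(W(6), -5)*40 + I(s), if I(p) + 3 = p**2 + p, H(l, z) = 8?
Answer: 427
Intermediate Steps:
W(M) = 2/5 (W(M) = -2*(-1/5) = 2/5)
I(p) = -3 + p + p**2 (I(p) = -3 + (p**2 + p) = -3 + (p + p**2) = -3 + p + p**2)
H(W(6), -5)*40 + I(s) = 8*40 + (-3 + 10 + 10**2) = 320 + (-3 + 10 + 100) = 320 + 107 = 427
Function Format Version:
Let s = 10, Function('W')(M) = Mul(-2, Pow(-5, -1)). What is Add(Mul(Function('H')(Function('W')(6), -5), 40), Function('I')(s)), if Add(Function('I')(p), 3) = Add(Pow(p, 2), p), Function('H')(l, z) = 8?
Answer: 427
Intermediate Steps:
Function('W')(M) = Rational(2, 5) (Function('W')(M) = Mul(-2, Rational(-1, 5)) = Rational(2, 5))
Function('I')(p) = Add(-3, p, Pow(p, 2)) (Function('I')(p) = Add(-3, Add(Pow(p, 2), p)) = Add(-3, Add(p, Pow(p, 2))) = Add(-3, p, Pow(p, 2)))
Add(Mul(Function('H')(Function('W')(6), -5), 40), Function('I')(s)) = Add(Mul(8, 40), Add(-3, 10, Pow(10, 2))) = Add(320, Add(-3, 10, 100)) = Add(320, 107) = 427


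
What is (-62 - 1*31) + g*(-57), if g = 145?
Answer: -8358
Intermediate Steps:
(-62 - 1*31) + g*(-57) = (-62 - 1*31) + 145*(-57) = (-62 - 31) - 8265 = -93 - 8265 = -8358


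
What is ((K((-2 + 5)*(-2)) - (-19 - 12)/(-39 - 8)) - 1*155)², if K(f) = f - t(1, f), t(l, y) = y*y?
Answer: 86304100/2209 ≈ 39069.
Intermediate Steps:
t(l, y) = y²
K(f) = f - f²
((K((-2 + 5)*(-2)) - (-19 - 12)/(-39 - 8)) - 1*155)² = ((((-2 + 5)*(-2))*(1 - (-2 + 5)*(-2)) - (-19 - 12)/(-39 - 8)) - 1*155)² = (((3*(-2))*(1 - 3*(-2)) - (-31)/(-47)) - 155)² = ((-6*(1 - 1*(-6)) - (-31)*(-1)/47) - 155)² = ((-6*(1 + 6) - 1*31/47) - 155)² = ((-6*7 - 31/47) - 155)² = ((-42 - 31/47) - 155)² = (-2005/47 - 155)² = (-9290/47)² = 86304100/2209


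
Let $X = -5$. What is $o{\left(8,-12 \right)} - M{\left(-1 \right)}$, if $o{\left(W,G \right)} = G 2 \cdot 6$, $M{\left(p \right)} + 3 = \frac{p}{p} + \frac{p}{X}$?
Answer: $- \frac{711}{5} \approx -142.2$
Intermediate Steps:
$M{\left(p \right)} = -2 - \frac{p}{5}$ ($M{\left(p \right)} = -3 + \left(\frac{p}{p} + \frac{p}{-5}\right) = -3 + \left(1 + p \left(- \frac{1}{5}\right)\right) = -3 - \left(-1 + \frac{p}{5}\right) = -2 - \frac{p}{5}$)
$o{\left(W,G \right)} = 12 G$ ($o{\left(W,G \right)} = 2 G 6 = 12 G$)
$o{\left(8,-12 \right)} - M{\left(-1 \right)} = 12 \left(-12\right) - \left(-2 - - \frac{1}{5}\right) = -144 - \left(-2 + \frac{1}{5}\right) = -144 - - \frac{9}{5} = -144 + \frac{9}{5} = - \frac{711}{5}$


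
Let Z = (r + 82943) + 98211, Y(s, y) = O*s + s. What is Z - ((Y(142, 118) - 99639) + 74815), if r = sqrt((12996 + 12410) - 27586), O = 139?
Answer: 186098 + 2*I*sqrt(545) ≈ 1.861e+5 + 46.69*I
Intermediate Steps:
Y(s, y) = 140*s (Y(s, y) = 139*s + s = 140*s)
r = 2*I*sqrt(545) (r = sqrt(25406 - 27586) = sqrt(-2180) = 2*I*sqrt(545) ≈ 46.69*I)
Z = 181154 + 2*I*sqrt(545) (Z = (2*I*sqrt(545) + 82943) + 98211 = (82943 + 2*I*sqrt(545)) + 98211 = 181154 + 2*I*sqrt(545) ≈ 1.8115e+5 + 46.69*I)
Z - ((Y(142, 118) - 99639) + 74815) = (181154 + 2*I*sqrt(545)) - ((140*142 - 99639) + 74815) = (181154 + 2*I*sqrt(545)) - ((19880 - 99639) + 74815) = (181154 + 2*I*sqrt(545)) - (-79759 + 74815) = (181154 + 2*I*sqrt(545)) - 1*(-4944) = (181154 + 2*I*sqrt(545)) + 4944 = 186098 + 2*I*sqrt(545)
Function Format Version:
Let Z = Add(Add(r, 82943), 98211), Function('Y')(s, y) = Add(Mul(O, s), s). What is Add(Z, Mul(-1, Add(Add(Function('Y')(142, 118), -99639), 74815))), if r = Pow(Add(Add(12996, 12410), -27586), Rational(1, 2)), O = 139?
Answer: Add(186098, Mul(2, I, Pow(545, Rational(1, 2)))) ≈ Add(1.8610e+5, Mul(46.690, I))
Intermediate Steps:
Function('Y')(s, y) = Mul(140, s) (Function('Y')(s, y) = Add(Mul(139, s), s) = Mul(140, s))
r = Mul(2, I, Pow(545, Rational(1, 2))) (r = Pow(Add(25406, -27586), Rational(1, 2)) = Pow(-2180, Rational(1, 2)) = Mul(2, I, Pow(545, Rational(1, 2))) ≈ Mul(46.690, I))
Z = Add(181154, Mul(2, I, Pow(545, Rational(1, 2)))) (Z = Add(Add(Mul(2, I, Pow(545, Rational(1, 2))), 82943), 98211) = Add(Add(82943, Mul(2, I, Pow(545, Rational(1, 2)))), 98211) = Add(181154, Mul(2, I, Pow(545, Rational(1, 2)))) ≈ Add(1.8115e+5, Mul(46.690, I)))
Add(Z, Mul(-1, Add(Add(Function('Y')(142, 118), -99639), 74815))) = Add(Add(181154, Mul(2, I, Pow(545, Rational(1, 2)))), Mul(-1, Add(Add(Mul(140, 142), -99639), 74815))) = Add(Add(181154, Mul(2, I, Pow(545, Rational(1, 2)))), Mul(-1, Add(Add(19880, -99639), 74815))) = Add(Add(181154, Mul(2, I, Pow(545, Rational(1, 2)))), Mul(-1, Add(-79759, 74815))) = Add(Add(181154, Mul(2, I, Pow(545, Rational(1, 2)))), Mul(-1, -4944)) = Add(Add(181154, Mul(2, I, Pow(545, Rational(1, 2)))), 4944) = Add(186098, Mul(2, I, Pow(545, Rational(1, 2))))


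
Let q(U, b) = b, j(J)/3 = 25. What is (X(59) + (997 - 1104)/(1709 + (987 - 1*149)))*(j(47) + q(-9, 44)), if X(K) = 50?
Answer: 15141917/2547 ≈ 5945.0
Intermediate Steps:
j(J) = 75 (j(J) = 3*25 = 75)
(X(59) + (997 - 1104)/(1709 + (987 - 1*149)))*(j(47) + q(-9, 44)) = (50 + (997 - 1104)/(1709 + (987 - 1*149)))*(75 + 44) = (50 - 107/(1709 + (987 - 149)))*119 = (50 - 107/(1709 + 838))*119 = (50 - 107/2547)*119 = (127243/2547)*119 = 15141917/2547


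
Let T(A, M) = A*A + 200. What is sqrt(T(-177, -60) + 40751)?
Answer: 2*sqrt(18070) ≈ 268.85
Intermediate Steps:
T(A, M) = 200 + A**2 (T(A, M) = A**2 + 200 = 200 + A**2)
sqrt(T(-177, -60) + 40751) = sqrt((200 + (-177)**2) + 40751) = sqrt((200 + 31329) + 40751) = sqrt(31529 + 40751) = sqrt(72280) = 2*sqrt(18070)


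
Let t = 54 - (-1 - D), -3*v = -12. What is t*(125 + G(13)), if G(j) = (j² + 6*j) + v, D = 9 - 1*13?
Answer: 19176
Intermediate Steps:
v = 4 (v = -⅓*(-12) = 4)
D = -4 (D = 9 - 13 = -4)
G(j) = 4 + j² + 6*j (G(j) = (j² + 6*j) + 4 = 4 + j² + 6*j)
t = 51 (t = 54 - (-1 - 1*(-4)) = 54 - (-1 + 4) = 54 - 1*3 = 54 - 3 = 51)
t*(125 + G(13)) = 51*(125 + (4 + 13² + 6*13)) = 51*(125 + (4 + 169 + 78)) = 51*(125 + 251) = 51*376 = 19176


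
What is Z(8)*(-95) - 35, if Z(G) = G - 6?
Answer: -225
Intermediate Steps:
Z(G) = -6 + G
Z(8)*(-95) - 35 = (-6 + 8)*(-95) - 35 = 2*(-95) - 35 = -190 - 35 = -225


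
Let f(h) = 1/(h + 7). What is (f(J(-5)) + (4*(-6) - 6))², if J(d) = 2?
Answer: 72361/81 ≈ 893.35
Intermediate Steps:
f(h) = 1/(7 + h)
(f(J(-5)) + (4*(-6) - 6))² = (1/(7 + 2) + (4*(-6) - 6))² = (1/9 + (-24 - 6))² = (⅑ - 30)² = (-269/9)² = 72361/81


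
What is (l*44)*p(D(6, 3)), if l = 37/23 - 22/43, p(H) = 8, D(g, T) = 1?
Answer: 381920/989 ≈ 386.17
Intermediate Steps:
l = 1085/989 (l = 37*(1/23) - 22*1/43 = 37/23 - 22/43 = 1085/989 ≈ 1.0971)
(l*44)*p(D(6, 3)) = ((1085/989)*44)*8 = (47740/989)*8 = 381920/989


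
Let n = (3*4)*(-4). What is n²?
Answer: 2304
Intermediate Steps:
n = -48 (n = 12*(-4) = -48)
n² = (-48)² = 2304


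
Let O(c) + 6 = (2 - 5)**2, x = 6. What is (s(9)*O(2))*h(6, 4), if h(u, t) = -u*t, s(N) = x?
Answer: -432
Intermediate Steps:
s(N) = 6
O(c) = 3 (O(c) = -6 + (2 - 5)**2 = -6 + (-3)**2 = -6 + 9 = 3)
h(u, t) = -t*u
(s(9)*O(2))*h(6, 4) = (6*3)*(-1*4*6) = 18*(-24) = -432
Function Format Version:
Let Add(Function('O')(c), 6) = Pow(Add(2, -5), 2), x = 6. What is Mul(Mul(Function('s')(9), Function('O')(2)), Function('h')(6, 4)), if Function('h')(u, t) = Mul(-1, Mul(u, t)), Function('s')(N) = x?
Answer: -432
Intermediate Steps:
Function('s')(N) = 6
Function('O')(c) = 3 (Function('O')(c) = Add(-6, Pow(Add(2, -5), 2)) = Add(-6, Pow(-3, 2)) = Add(-6, 9) = 3)
Function('h')(u, t) = Mul(-1, t, u) (Function('h')(u, t) = Mul(-1, Mul(t, u)) = Mul(-1, t, u))
Mul(Mul(Function('s')(9), Function('O')(2)), Function('h')(6, 4)) = Mul(Mul(6, 3), Mul(-1, 4, 6)) = Mul(18, -24) = -432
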